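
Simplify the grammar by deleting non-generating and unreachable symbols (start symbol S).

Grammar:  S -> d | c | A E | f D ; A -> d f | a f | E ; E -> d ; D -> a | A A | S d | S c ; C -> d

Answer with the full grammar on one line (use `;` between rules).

S -> d | c | A E | f D; A -> d f | a f | E; E -> d; D -> a | A A | S d | S c

Generating nonterminals: {A, C, D, E, S}.
Reachable from S after that: {A, D, E, S}.
Removed useless symbols: {C} and every production mentioning them.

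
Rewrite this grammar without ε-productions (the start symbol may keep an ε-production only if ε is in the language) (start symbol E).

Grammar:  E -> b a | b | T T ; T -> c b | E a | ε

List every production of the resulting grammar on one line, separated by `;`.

E -> b a | b | T T | T | ε; T -> c b | E a | a

Nullable set = {E, T}.
ε ∈ L(G) since E is nullable, so keep E → ε.
Expand every rule over subsets of its nullable positions: E → T T gives T T | T. T → E a gives E a | a.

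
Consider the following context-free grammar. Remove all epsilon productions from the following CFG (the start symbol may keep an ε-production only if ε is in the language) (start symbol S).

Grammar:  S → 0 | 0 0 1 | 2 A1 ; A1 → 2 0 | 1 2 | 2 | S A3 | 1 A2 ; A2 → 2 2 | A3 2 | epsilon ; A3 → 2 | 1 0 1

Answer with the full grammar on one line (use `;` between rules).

S → 0 | 0 0 1 | 2 A1; A1 → 2 0 | 1 2 | 2 | S A3 | 1 A2 | 1; A2 → 2 2 | A3 2; A3 → 2 | 1 0 1

Nullable set = {A2}.
ε ∉ L(G), so no ε-production is kept.
For each production, add variants omitting each subset of nullable occurrences: A1 → 1 A2 gives 1 A2 | 1.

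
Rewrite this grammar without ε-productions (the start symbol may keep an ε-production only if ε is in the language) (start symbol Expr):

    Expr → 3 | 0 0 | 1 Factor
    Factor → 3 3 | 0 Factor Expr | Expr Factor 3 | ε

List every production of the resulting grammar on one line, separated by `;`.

Expr → 3 | 0 0 | 1 Factor | 1; Factor → 3 3 | 0 Factor Expr | 0 Expr | Expr Factor 3 | Expr 3

Nullable nonterminals: {Factor}.
ε ∉ L(G), so no ε-production is kept.
For each production, add variants omitting each subset of nullable occurrences: Expr → 1 Factor gives 1 Factor | 1. Factor → 0 Factor Expr gives 0 Factor Expr | 0 Expr. Factor → Expr Factor 3 gives Expr Factor 3 | Expr 3.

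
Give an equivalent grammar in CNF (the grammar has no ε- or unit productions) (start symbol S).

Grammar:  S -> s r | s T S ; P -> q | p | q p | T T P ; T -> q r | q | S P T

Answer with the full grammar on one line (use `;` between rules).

S -> X1 X2 | X1 Y1; P -> q | p | X3 X4 | T Y2; T -> X3 X2 | q | S Y3; X1 -> s; X2 -> r; X3 -> q; X4 -> p; Y1 -> T S; Y2 -> T P; Y3 -> P T

Introduce a nonterminal for each terminal appearing in a rule of length ≥ 2: X1 → s, X2 → r, X3 → q, X4 → p.
Binarize each right-hand side of length ≥ 3 by chaining fresh nonterminals (Y1, Y2, …): affected rules were S → X1 T S; P → T T P; T → S P T.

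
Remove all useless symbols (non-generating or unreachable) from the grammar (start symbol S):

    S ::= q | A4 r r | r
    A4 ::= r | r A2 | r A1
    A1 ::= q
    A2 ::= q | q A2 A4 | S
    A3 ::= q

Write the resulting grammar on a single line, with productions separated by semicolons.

S ::= q | A4 r r | r; A4 ::= r | r A2 | r A1; A1 ::= q; A2 ::= q | q A2 A4 | S

Generating nonterminals: {A1, A2, A3, A4, S}.
Reachable from S after that: {A1, A2, A4, S}.
Removed useless symbols: {A3} and every production mentioning them.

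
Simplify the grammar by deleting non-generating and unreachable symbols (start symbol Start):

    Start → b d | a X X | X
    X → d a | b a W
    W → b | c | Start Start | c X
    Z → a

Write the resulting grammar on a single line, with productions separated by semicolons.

Generating nonterminals: {Start, W, X, Z}.
Reachable from Start after that: {Start, W, X}.
Removed useless symbols: {Z} and every production mentioning them.

Start → b d | a X X | X; X → d a | b a W; W → b | c | Start Start | c X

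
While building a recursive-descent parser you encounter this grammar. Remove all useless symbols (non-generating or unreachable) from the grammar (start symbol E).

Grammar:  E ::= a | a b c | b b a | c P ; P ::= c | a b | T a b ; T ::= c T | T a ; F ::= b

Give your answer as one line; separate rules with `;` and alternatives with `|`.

E ::= a | a b c | b b a | c P; P ::= c | a b

Generating nonterminals: {E, F, P}.
Reachable from E after that: {E, P}.
Removed useless symbols: {F, T} and every production mentioning them.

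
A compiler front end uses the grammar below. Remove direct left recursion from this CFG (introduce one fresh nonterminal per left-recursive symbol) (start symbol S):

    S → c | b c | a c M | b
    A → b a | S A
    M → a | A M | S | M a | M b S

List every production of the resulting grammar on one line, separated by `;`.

M is directly left-recursive.
For M: α = {a, b S}, β = {a, A M, S}. Rewrite as M → β M' and M' → α M' | ε.

S → c | b c | a c M | b; A → b a | S A; M → a M' | A M M' | S M'; M' → a M' | b S M' | ε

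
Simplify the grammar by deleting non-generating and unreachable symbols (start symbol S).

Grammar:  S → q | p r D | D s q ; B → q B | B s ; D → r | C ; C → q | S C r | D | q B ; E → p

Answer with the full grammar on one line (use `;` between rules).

Generating nonterminals: {C, D, E, S}.
Reachable from S after that: {C, D, S}.
Removed useless symbols: {B, E} and every production mentioning them.

S → q | p r D | D s q; D → r | C; C → q | S C r | D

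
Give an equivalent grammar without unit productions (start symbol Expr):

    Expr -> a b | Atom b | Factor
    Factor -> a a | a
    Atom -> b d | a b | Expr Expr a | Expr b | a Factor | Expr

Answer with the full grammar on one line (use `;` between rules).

Unit pairs: Atom ⇒* {Expr, Factor}; Expr ⇒* {Factor}.
For each unit pair (A, B), copy every non-unit production of B to A, then drop all unit productions.

Expr -> a a | a | a b | Atom b; Factor -> a a | a; Atom -> b d | a b | Expr Expr a | Expr b | a Factor | a a | a | Atom b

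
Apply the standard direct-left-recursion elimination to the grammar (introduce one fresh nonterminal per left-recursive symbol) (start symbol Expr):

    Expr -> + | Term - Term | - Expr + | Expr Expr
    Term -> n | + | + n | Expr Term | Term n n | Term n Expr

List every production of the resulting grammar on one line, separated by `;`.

Expr, Term are directly left-recursive.
For Expr: α = {Expr}, β = {+, Term - Term, - Expr +}. Rewrite as Expr → β Expr1 and Expr1 → α Expr1 | ε.
For Term: α = {n n, n Expr}, β = {n, +, + n, Expr Term}. Rewrite as Term → β Term1 and Term1 → α Term1 | ε.

Expr -> + Expr1 | Term - Term Expr1 | - Expr + Expr1; Term -> n Term1 | + Term1 | + n Term1 | Expr Term Term1; Expr1 -> Expr Expr1 | ε; Term1 -> n n Term1 | n Expr Term1 | ε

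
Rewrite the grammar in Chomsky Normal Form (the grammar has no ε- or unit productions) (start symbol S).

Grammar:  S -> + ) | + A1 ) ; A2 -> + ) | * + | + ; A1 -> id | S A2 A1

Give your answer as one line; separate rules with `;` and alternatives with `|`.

S -> X1 X2 | X1 Y1; A2 -> X1 X2 | X3 X1 | +; A1 -> id | S Y2; X1 -> +; X2 -> ); X3 -> *; Y1 -> A1 X2; Y2 -> A2 A1

Introduce a nonterminal for each terminal appearing in a rule of length ≥ 2: X1 → +, X2 → ), X3 → *.
Binarize each right-hand side of length ≥ 3 by chaining fresh nonterminals (Y1, Y2, …): affected rules were S → X1 A1 X2; A1 → S A2 A1.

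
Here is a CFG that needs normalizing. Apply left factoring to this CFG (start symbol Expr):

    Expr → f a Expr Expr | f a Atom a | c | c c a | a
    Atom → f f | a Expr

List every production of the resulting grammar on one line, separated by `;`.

Expr → a | f a Expr1 | c Expr2; Atom → f f | a Expr; Expr1 → Expr Expr | Atom a; Expr2 → epsilon | c a

Expr has alternatives sharing prefix 'f a': factor to Expr → f a Expr1 with Expr1 → Expr Expr | Atom a.
Expr has alternatives sharing prefix 'c': factor to Expr → c Expr2 with Expr2 → ε | c a.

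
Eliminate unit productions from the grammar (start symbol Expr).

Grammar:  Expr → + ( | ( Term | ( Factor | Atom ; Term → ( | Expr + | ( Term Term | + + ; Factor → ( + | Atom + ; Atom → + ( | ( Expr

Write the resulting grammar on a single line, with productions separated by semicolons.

Expr → + ( | ( Expr | ( Term | ( Factor; Term → ( | Expr + | ( Term Term | + +; Factor → ( + | Atom +; Atom → + ( | ( Expr

Unit pairs: Expr ⇒* {Atom}.
Replace each nonterminal's rules with the union of the non-unit rules of every nonterminal it unit-derives.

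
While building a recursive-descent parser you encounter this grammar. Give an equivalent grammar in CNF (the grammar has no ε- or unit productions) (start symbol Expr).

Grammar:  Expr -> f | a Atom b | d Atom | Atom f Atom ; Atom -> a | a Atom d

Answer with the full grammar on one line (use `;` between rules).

Introduce a nonterminal for each terminal appearing in a rule of length ≥ 2: X1 → a, X2 → b, X3 → d, X4 → f.
Binarize each right-hand side of length ≥ 3 by chaining fresh nonterminals (Y1, Y2, …): affected rules were Expr → X1 Atom X2; Expr → Atom X4 Atom; Atom → X1 Atom X3.

Expr -> f | X1 Y1 | X3 Atom | Atom Y2; Atom -> a | X1 Y3; X1 -> a; X2 -> b; X3 -> d; X4 -> f; Y1 -> Atom X2; Y2 -> X4 Atom; Y3 -> Atom X3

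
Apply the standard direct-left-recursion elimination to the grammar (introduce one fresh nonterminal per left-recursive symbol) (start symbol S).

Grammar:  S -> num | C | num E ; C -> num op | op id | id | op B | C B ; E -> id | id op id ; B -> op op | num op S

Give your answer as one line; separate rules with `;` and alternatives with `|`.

Left recursion appears on C.
For C: α = {B}, β = {num op, op id, id, op B}. Rewrite as C → β C' and C' → α C' | ε.

S -> num | C | num E; C -> num op C' | op id C' | id C' | op B C'; E -> id | id op id; B -> op op | num op S; C' -> B C' | ε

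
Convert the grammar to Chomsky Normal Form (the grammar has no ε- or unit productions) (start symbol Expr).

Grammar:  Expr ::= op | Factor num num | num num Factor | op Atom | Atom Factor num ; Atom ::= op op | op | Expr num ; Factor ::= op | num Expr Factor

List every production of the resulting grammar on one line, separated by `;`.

Expr ::= op | Factor Y1 | X1 Y2 | X2 Atom | Atom Y3; Atom ::= X2 X2 | op | Expr X1; Factor ::= op | X1 Y4; X1 ::= num; X2 ::= op; Y1 ::= X1 X1; Y2 ::= X1 Factor; Y3 ::= Factor X1; Y4 ::= Expr Factor

Introduce a nonterminal for each terminal appearing in a rule of length ≥ 2: X1 → num, X2 → op.
Binarize each right-hand side of length ≥ 3 by chaining fresh nonterminals (Y1, Y2, …): affected rules were Expr → Factor X1 X1; Expr → X1 X1 Factor; Expr → Atom Factor X1; Factor → X1 Expr Factor.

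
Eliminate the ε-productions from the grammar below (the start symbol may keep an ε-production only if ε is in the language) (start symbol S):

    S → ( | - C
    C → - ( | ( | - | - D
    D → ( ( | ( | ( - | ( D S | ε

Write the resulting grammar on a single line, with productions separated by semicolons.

S → ( | - C; C → - ( | ( | - | - D; D → ( ( | ( | ( - | ( D S | ( S

Nullable nonterminals: {D}.
ε ∉ L(G), so no ε-production is kept.
Add the nullable-subset variants: D → ( D S gives ( D S | ( S.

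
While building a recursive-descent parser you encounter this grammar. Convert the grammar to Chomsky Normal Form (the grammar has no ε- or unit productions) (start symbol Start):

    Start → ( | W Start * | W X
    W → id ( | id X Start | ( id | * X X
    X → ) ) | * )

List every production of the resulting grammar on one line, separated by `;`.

Introduce a nonterminal for each terminal appearing in a rule of length ≥ 2: X1 → *, X2 → id, X3 → (, X4 → ).
Binarize each right-hand side of length ≥ 3 by chaining fresh nonterminals (Y1, Y2, …): affected rules were Start → W Start X1; W → X2 X Start; W → X1 X X.

Start → ( | W Y1 | W X; W → X2 X3 | X2 Y2 | X3 X2 | X1 Y3; X → X4 X4 | X1 X4; X1 → *; X2 → id; X3 → (; X4 → ); Y1 → Start X1; Y2 → X Start; Y3 → X X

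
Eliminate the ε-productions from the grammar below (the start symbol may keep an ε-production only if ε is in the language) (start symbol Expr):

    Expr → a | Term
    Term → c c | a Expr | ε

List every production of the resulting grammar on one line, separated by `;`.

The nullable symbols are {Expr, Term}.
ε ∈ L(G) since Expr is nullable, so keep Expr → ε.
Expand every rule over subsets of its nullable positions: Term → a Expr gives a Expr | a.

Expr → a | Term | ε; Term → c c | a Expr | a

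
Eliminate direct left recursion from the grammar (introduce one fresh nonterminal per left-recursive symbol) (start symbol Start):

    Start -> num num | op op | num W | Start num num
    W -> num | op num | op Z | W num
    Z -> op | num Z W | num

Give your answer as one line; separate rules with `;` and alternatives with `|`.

Start -> num num Start1 | op op Start1 | num W Start1; W -> num W1 | op num W1 | op Z W1; Z -> op | num Z W | num; Start1 -> num num Start1 | ε; W1 -> num W1 | ε

Start, W are directly left-recursive.
For Start: α = {num num}, β = {num num, op op, num W}. Rewrite as Start → β Start1 and Start1 → α Start1 | ε.
For W: α = {num}, β = {num, op num, op Z}. Rewrite as W → β W1 and W1 → α W1 | ε.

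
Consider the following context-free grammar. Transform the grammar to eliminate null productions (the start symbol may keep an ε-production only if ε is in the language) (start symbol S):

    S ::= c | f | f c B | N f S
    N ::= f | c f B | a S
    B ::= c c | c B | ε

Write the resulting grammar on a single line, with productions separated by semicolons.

S ::= c | f | f c B | f c | N f S; N ::= f | c f B | c f | a S; B ::= c c | c B | c

Nullable nonterminals: {B}.
ε ∉ L(G), so no ε-production is kept.
For each production, add variants omitting each subset of nullable occurrences: S → f c B gives f c B | f c. N → c f B gives c f B | c f. B → c B gives c B | c.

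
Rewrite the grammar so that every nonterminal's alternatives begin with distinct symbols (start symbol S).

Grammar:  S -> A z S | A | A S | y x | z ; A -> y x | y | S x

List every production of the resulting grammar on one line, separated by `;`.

S -> y x | z | A S'; A -> S x | y A'; S' -> z S | epsilon | S; A' -> x | epsilon

S has alternatives sharing prefix 'A': factor to S → A S' with S' → z S | ε | S.
A has alternatives sharing prefix 'y': factor to A → y A' with A' → x | ε.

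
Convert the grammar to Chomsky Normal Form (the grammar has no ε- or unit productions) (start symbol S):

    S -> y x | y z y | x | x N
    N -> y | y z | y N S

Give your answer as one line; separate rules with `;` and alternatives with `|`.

Introduce a nonterminal for each terminal appearing in a rule of length ≥ 2: X1 → y, X2 → x, X3 → z.
Binarize each right-hand side of length ≥ 3 by chaining fresh nonterminals (Y1, Y2, …): affected rules were S → X1 X3 X1; N → X1 N S.

S -> X1 X2 | X1 Y1 | x | X2 N; N -> y | X1 X3 | X1 Y2; X1 -> y; X2 -> x; X3 -> z; Y1 -> X3 X1; Y2 -> N S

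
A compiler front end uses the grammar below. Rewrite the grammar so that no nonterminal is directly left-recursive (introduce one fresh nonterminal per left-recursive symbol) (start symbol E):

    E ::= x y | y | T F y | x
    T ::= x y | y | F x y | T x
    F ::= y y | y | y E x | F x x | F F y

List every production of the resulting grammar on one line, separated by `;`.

Directly left-recursive nonterminals: T, F.
For T: α = {x}, β = {x y, y, F x y}. Rewrite as T → β T' and T' → α T' | ε.
For F: α = {x x, F y}, β = {y y, y, y E x}. Rewrite as F → β F' and F' → α F' | ε.

E ::= x y | y | T F y | x; T ::= x y T' | y T' | F x y T'; F ::= y y F' | y F' | y E x F'; T' ::= x T' | eps; F' ::= x x F' | F y F' | eps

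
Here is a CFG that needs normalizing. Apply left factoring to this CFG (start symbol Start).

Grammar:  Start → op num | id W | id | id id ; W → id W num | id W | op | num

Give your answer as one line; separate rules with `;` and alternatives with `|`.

Start has alternatives sharing prefix 'id': factor to Start → id Start1 with Start1 → W | ε | id.
W has alternatives sharing prefix 'id W': factor to W → id W W1 with W1 → num | ε.

Start → op num | id Start1; W → op | num | id W W1; Start1 → W | ε | id; W1 → num | ε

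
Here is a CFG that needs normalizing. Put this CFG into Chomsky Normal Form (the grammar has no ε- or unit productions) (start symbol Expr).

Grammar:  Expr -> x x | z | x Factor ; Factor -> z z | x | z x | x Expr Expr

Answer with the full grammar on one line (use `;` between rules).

Introduce a nonterminal for each terminal appearing in a rule of length ≥ 2: X1 → x, X2 → z.
Binarize each right-hand side of length ≥ 3 by chaining fresh nonterminals (Y1, Y2, …): affected rules were Factor → X1 Expr Expr.

Expr -> X1 X1 | z | X1 Factor; Factor -> X2 X2 | x | X2 X1 | X1 Y1; X1 -> x; X2 -> z; Y1 -> Expr Expr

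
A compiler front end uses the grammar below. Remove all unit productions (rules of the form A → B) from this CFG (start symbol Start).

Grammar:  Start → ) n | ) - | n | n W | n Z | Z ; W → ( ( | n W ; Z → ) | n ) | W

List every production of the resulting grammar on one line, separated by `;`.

Unit pairs: Start ⇒* {W, Z}; Z ⇒* {W}.
For each unit pair (A, B), copy every non-unit production of B to A, then drop all unit productions.

Start → ) | n ) | ) n | ) - | n | n W | n Z | ( (; W → ( ( | n W; Z → ) | n ) | ( ( | n W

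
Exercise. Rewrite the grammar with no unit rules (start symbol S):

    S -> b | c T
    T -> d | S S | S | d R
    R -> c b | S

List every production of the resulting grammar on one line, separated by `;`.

Unit pairs: R ⇒* {S}; T ⇒* {S}.
For each unit pair (A, B), copy every non-unit production of B to A, then drop all unit productions.

S -> b | c T; T -> b | c T | d | S S | d R; R -> b | c T | c b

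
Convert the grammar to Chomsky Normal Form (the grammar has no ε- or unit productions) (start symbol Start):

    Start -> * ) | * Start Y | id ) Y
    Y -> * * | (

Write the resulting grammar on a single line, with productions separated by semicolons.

Start -> X1 X2 | X1 Y1 | X3 Y2; Y -> X1 X1 | (; X1 -> *; X2 -> ); X3 -> id; Y1 -> Start Y; Y2 -> X2 Y

Introduce a nonterminal for each terminal appearing in a rule of length ≥ 2: X1 → *, X2 → ), X3 → id.
Binarize each right-hand side of length ≥ 3 by chaining fresh nonterminals (Y1, Y2, …): affected rules were Start → X1 Start Y; Start → X3 X2 Y.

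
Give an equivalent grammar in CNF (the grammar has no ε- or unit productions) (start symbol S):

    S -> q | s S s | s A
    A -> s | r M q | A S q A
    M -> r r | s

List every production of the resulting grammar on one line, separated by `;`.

S -> q | X1 Y1 | X1 A; A -> s | X2 Y2 | A Y3; M -> X2 X2 | s; X1 -> s; X2 -> r; X3 -> q; Y1 -> S X1; Y2 -> M X3; Y3 -> S Y4; Y4 -> X3 A

Introduce a nonterminal for each terminal appearing in a rule of length ≥ 2: X1 → s, X2 → r, X3 → q.
Binarize each right-hand side of length ≥ 3 by chaining fresh nonterminals (Y1, Y2, …): affected rules were S → X1 S X1; A → X2 M X3; A → A S X3 A.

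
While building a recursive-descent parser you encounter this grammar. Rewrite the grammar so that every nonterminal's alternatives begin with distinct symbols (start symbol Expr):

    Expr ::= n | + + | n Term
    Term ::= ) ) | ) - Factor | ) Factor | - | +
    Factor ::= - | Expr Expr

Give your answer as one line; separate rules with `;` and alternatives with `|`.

Expr ::= + + | n Expr1; Term ::= - | + | ) Term1; Factor ::= - | Expr Expr; Expr1 ::= ε | Term; Term1 ::= ) | - Factor | Factor

Expr has alternatives sharing prefix 'n': factor to Expr → n Expr1 with Expr1 → ε | Term.
Term has alternatives sharing prefix ')': factor to Term → ) Term1 with Term1 → ) | - Factor | Factor.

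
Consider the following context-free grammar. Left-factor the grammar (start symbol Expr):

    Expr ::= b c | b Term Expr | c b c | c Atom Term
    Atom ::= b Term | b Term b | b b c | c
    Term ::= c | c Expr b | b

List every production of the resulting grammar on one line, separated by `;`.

Expr has alternatives sharing prefix 'b': factor to Expr → b Expr1 with Expr1 → c | Term Expr.
Expr has alternatives sharing prefix 'c': factor to Expr → c Expr2 with Expr2 → b c | Atom Term.
Atom has alternatives sharing prefix 'b': factor to Atom → b Atom1 with Atom1 → Term | Term b | b c.
Term has alternatives sharing prefix 'c': factor to Term → c Term1 with Term1 → ε | Expr b.
Atom1 has alternatives sharing prefix 'Term': factor to Atom1 → Term Atom11 with Atom11 → ε | b.

Expr ::= b Expr1 | c Expr2; Atom ::= c | b Atom1; Term ::= b | c Term1; Expr1 ::= c | Term Expr; Expr2 ::= b c | Atom Term; Atom1 ::= b c | Term Atom11; Term1 ::= ε | Expr b; Atom11 ::= ε | b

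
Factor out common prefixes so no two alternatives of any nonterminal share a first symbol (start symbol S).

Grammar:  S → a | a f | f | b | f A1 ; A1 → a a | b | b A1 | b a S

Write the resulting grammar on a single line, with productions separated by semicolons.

S → b | a S' | f S''; A1 → a a | b A1'; S' → eps | f; S'' → eps | A1; A1' → eps | A1 | a S

S has alternatives sharing prefix 'a': factor to S → a S' with S' → ε | f.
S has alternatives sharing prefix 'f': factor to S → f S'' with S'' → ε | A1.
A1 has alternatives sharing prefix 'b': factor to A1 → b A1' with A1' → ε | A1 | a S.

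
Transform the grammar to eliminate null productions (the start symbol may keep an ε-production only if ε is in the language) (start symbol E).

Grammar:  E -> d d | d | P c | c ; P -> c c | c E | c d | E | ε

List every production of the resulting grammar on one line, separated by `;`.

E -> d d | d | P c | c; P -> c c | c E | c d | E

Nullable nonterminals: {P}.
ε ∉ L(G), so no ε-production is kept.
Expand every rule over subsets of its nullable positions: E → P c gives P c | c.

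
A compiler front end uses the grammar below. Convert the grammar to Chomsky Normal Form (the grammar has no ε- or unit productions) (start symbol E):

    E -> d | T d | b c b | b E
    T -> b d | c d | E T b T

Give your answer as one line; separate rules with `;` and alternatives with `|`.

E -> d | T X1 | X2 Y1 | X2 E; T -> X2 X1 | X3 X1 | E Y2; X1 -> d; X2 -> b; X3 -> c; Y1 -> X3 X2; Y2 -> T Y3; Y3 -> X2 T

Introduce a nonterminal for each terminal appearing in a rule of length ≥ 2: X1 → d, X2 → b, X3 → c.
Binarize each right-hand side of length ≥ 3 by chaining fresh nonterminals (Y1, Y2, …): affected rules were E → X2 X3 X2; T → E T X2 T.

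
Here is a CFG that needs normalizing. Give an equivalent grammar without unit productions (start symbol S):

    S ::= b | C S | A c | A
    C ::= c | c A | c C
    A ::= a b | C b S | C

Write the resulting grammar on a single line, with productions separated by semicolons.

S ::= c | c A | c C | b | C S | A c | a b | C b S; C ::= c | c A | c C; A ::= c | c A | c C | a b | C b S

Unit pairs: A ⇒* {C}; S ⇒* {A, C}.
For each unit pair (A, B), copy every non-unit production of B to A, then drop all unit productions.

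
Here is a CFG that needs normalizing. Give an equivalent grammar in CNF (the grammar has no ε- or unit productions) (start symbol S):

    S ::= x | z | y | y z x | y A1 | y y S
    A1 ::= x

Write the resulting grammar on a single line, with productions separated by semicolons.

S ::= x | z | y | X1 Y1 | X1 A1 | X1 Y2; A1 ::= x; X1 ::= y; X2 ::= z; X3 ::= x; Y1 ::= X2 X3; Y2 ::= X1 S

Introduce a nonterminal for each terminal appearing in a rule of length ≥ 2: X1 → y, X2 → z, X3 → x.
Binarize each right-hand side of length ≥ 3 by chaining fresh nonterminals (Y1, Y2, …): affected rules were S → X1 X2 X3; S → X1 X1 S.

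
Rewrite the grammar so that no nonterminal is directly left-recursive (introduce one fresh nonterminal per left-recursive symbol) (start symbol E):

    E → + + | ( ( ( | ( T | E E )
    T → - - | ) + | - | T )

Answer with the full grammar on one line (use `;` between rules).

Directly left-recursive nonterminals: E, T.
For E: α = {E )}, β = {+ +, ( ( (, ( T}. Rewrite as E → β E' and E' → α E' | ε.
For T: α = {)}, β = {- -, ) +, -}. Rewrite as T → β T' and T' → α T' | ε.

E → + + E' | ( ( ( E' | ( T E'; T → - - T' | ) + T' | - T'; E' → E ) E' | ε; T' → ) T' | ε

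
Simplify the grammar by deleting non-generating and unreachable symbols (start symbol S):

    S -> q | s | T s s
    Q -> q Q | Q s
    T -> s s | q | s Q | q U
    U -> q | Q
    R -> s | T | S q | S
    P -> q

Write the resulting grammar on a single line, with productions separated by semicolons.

Generating nonterminals: {P, R, S, T, U}.
Reachable from S after that: {S, T, U}.
Removed useless symbols: {P, Q, R} and every production mentioning them.

S -> q | s | T s s; T -> s s | q | q U; U -> q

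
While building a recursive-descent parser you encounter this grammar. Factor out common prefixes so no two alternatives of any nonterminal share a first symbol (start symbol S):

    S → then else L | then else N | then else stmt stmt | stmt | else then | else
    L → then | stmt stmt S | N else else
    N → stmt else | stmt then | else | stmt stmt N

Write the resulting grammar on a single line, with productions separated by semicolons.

S has alternatives sharing prefix 'then else': factor to S → then else S' with S' → L | N | stmt stmt.
S has alternatives sharing prefix 'else': factor to S → else S'' with S'' → then | ε.
N has alternatives sharing prefix 'stmt': factor to N → stmt N' with N' → else | then | stmt N.

S → stmt | then else S' | else S''; L → then | stmt stmt S | N else else; N → else | stmt N'; S' → L | N | stmt stmt; S'' → then | eps; N' → else | then | stmt N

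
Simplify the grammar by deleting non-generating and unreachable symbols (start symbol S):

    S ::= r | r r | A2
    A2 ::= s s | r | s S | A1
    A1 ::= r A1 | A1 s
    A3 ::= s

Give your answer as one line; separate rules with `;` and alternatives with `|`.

Generating nonterminals: {A2, A3, S}.
Reachable from S after that: {A2, S}.
Removed useless symbols: {A1, A3} and every production mentioning them.

S ::= r | r r | A2; A2 ::= s s | r | s S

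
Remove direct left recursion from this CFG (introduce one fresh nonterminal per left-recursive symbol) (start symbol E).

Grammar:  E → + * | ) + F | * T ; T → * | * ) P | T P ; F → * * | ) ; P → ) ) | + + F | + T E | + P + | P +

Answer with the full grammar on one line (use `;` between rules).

Directly left-recursive nonterminals: T, P.
For T: α = {P}, β = {*, * ) P}. Rewrite as T → β T' and T' → α T' | ε.
For P: α = {+}, β = {) ), + + F, + T E, + P +}. Rewrite as P → β P' and P' → α P' | ε.

E → + * | ) + F | * T; T → * T' | * ) P T'; F → * * | ); P → ) ) P' | + + F P' | + T E P' | + P + P'; T' → P T' | ε; P' → + P' | ε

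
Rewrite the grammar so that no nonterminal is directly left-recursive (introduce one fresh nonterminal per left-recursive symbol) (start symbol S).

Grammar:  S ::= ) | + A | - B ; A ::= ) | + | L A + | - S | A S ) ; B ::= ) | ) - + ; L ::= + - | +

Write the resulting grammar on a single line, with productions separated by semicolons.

S ::= ) | + A | - B; A ::= ) A' | + A' | L A + A' | - S A'; B ::= ) | ) - +; L ::= + - | +; A' ::= S ) A' | epsilon

Left recursion appears on A.
For A: α = {S )}, β = {), +, L A +, - S}. Rewrite as A → β A' and A' → α A' | ε.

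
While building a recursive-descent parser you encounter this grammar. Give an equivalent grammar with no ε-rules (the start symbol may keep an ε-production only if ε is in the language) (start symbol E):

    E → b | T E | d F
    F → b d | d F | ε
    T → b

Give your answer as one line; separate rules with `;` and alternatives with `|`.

E → b | T E | d F | d; F → b d | d F | d; T → b

Nullable set = {F}.
ε ∉ L(G), so no ε-production is kept.
Expand every rule over subsets of its nullable positions: E → d F gives d F | d. F → d F gives d F | d.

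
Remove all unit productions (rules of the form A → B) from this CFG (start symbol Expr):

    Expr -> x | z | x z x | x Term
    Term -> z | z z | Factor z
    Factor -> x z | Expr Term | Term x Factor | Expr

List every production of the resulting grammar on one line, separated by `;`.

Expr -> x | z | x z x | x Term; Term -> z | z z | Factor z; Factor -> x z | Expr Term | Term x Factor | x | z | x z x | x Term

Unit pairs: Factor ⇒* {Expr}.
For each unit pair (A, B), copy every non-unit production of B to A, then drop all unit productions.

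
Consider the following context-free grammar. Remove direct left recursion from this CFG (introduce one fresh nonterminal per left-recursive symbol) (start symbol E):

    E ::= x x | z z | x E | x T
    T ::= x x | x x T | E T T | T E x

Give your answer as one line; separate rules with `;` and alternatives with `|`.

E ::= x x | z z | x E | x T; T ::= x x T' | x x T T' | E T T T'; T' ::= E x T' | epsilon

T is directly left-recursive.
For T: α = {E x}, β = {x x, x x T, E T T}. Rewrite as T → β T' and T' → α T' | ε.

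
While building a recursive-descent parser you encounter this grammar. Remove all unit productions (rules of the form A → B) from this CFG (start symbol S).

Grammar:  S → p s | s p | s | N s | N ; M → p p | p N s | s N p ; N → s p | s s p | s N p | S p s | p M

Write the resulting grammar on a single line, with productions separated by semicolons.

Unit pairs: S ⇒* {N}.
For every A with A ⇒* B via unit rules, add B's non-unit alternatives to A; then delete every rule of the form X → Y.

S → p s | s p | s | N s | s s p | s N p | S p s | p M; M → p p | p N s | s N p; N → s p | s s p | s N p | S p s | p M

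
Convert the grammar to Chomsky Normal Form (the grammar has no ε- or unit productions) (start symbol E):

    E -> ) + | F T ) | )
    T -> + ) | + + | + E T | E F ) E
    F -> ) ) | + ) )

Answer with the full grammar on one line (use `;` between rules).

Introduce a nonterminal for each terminal appearing in a rule of length ≥ 2: X1 → ), X2 → +.
Binarize each right-hand side of length ≥ 3 by chaining fresh nonterminals (Y1, Y2, …): affected rules were E → F T X1; T → X2 E T; T → E F X1 E; F → X2 X1 X1.

E -> X1 X2 | F Y1 | ); T -> X2 X1 | X2 X2 | X2 Y2 | E Y3; F -> X1 X1 | X2 Y5; X1 -> ); X2 -> +; Y1 -> T X1; Y2 -> E T; Y3 -> F Y4; Y4 -> X1 E; Y5 -> X1 X1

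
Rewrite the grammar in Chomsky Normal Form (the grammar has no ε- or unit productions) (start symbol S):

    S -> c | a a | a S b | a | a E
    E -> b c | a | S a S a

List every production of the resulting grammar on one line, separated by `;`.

S -> c | X1 X1 | X1 Y1 | a | X1 E; E -> X2 X3 | a | S Y2; X1 -> a; X2 -> b; X3 -> c; Y1 -> S X2; Y2 -> X1 Y3; Y3 -> S X1

Introduce a nonterminal for each terminal appearing in a rule of length ≥ 2: X1 → a, X2 → b, X3 → c.
Binarize each right-hand side of length ≥ 3 by chaining fresh nonterminals (Y1, Y2, …): affected rules were S → X1 S X2; E → S X1 S X1.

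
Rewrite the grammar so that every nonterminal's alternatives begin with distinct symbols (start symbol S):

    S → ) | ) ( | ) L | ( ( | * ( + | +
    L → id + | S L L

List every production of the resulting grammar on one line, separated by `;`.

S has alternatives sharing prefix ')': factor to S → ) S' with S' → ε | ( | L.

S → ( ( | * ( + | + | ) S'; L → id + | S L L; S' → ε | ( | L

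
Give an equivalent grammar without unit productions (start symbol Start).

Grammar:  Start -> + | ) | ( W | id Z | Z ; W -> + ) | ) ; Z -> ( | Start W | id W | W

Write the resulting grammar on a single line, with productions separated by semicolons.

Unit pairs: Start ⇒* {W, Z}; Z ⇒* {W}.
For each unit pair (A, B), copy every non-unit production of B to A, then drop all unit productions.

Start -> ( | Start W | id W | + | ) | ( W | id Z | + ); W -> + ) | ); Z -> ( | Start W | id W | + ) | )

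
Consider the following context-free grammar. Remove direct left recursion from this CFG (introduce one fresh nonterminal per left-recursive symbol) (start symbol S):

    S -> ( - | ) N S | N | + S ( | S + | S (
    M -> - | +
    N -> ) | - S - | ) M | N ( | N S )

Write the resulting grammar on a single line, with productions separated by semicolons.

S -> ( - S' | ) N S S' | N S' | + S ( S'; M -> - | +; N -> ) N' | - S - N' | ) M N'; S' -> + S' | ( S' | ε; N' -> ( N' | S ) N' | ε

S, N are directly left-recursive.
For S: α = {+, (}, β = {( -, ) N S, N, + S (}. Rewrite as S → β S' and S' → α S' | ε.
For N: α = {(, S )}, β = {), - S -, ) M}. Rewrite as N → β N' and N' → α N' | ε.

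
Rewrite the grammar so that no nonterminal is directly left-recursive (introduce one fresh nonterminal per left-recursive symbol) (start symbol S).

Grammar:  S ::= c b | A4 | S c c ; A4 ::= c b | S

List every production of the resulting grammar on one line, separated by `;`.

S ::= c b S' | A4 S'; A4 ::= c b | S; S' ::= c c S' | ε

Directly left-recursive nonterminal: S.
For S: α = {c c}, β = {c b, A4}. Rewrite as S → β S' and S' → α S' | ε.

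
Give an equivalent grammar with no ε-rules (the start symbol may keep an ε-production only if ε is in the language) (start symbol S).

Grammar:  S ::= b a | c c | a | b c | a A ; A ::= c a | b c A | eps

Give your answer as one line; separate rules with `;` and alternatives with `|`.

The nullable symbols are {A}.
ε ∉ L(G), so no ε-production is kept.
Expand every rule over subsets of its nullable positions: A → b c A gives b c A | b c.

S ::= b a | c c | a | b c | a A; A ::= c a | b c A | b c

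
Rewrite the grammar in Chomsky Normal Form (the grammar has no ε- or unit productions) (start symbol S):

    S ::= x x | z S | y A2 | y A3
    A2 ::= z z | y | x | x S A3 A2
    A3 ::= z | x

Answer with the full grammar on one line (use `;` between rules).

S ::= X1 X1 | X2 S | X3 A2 | X3 A3; A2 ::= X2 X2 | y | x | X1 Y1; A3 ::= z | x; X1 ::= x; X2 ::= z; X3 ::= y; Y1 ::= S Y2; Y2 ::= A3 A2

Introduce a nonterminal for each terminal appearing in a rule of length ≥ 2: X1 → x, X2 → z, X3 → y.
Binarize each right-hand side of length ≥ 3 by chaining fresh nonterminals (Y1, Y2, …): affected rules were A2 → X1 S A3 A2.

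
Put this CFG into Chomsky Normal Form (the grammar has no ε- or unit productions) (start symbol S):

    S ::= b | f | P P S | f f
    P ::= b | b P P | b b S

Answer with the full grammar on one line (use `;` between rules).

Introduce a nonterminal for each terminal appearing in a rule of length ≥ 2: X1 → f, X2 → b.
Binarize each right-hand side of length ≥ 3 by chaining fresh nonterminals (Y1, Y2, …): affected rules were S → P P S; P → X2 P P; P → X2 X2 S.

S ::= b | f | P Y1 | X1 X1; P ::= b | X2 Y2 | X2 Y3; X1 ::= f; X2 ::= b; Y1 ::= P S; Y2 ::= P P; Y3 ::= X2 S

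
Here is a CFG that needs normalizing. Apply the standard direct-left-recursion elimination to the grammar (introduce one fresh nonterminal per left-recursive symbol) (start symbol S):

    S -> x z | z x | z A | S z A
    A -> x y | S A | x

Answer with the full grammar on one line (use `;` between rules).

S -> x z S' | z x S' | z A S'; A -> x y | S A | x; S' -> z A S' | eps

S is directly left-recursive.
For S: α = {z A}, β = {x z, z x, z A}. Rewrite as S → β S' and S' → α S' | ε.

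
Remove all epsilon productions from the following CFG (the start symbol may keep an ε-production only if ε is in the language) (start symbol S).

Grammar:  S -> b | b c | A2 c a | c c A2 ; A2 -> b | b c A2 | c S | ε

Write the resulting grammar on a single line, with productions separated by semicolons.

S -> b | b c | A2 c a | c a | c c A2 | c c; A2 -> b | b c A2 | b c | c S

Nullable nonterminals: {A2}.
ε ∉ L(G), so no ε-production is kept.
For each production, add variants omitting each subset of nullable occurrences: S → A2 c a gives A2 c a | c a. S → c c A2 gives c c A2 | c c. A2 → b c A2 gives b c A2 | b c.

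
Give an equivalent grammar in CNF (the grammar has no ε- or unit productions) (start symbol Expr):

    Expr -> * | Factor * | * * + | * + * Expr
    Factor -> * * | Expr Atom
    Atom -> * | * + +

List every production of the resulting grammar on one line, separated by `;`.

Expr -> * | Factor X1 | X1 Y1 | X1 Y2; Factor -> X1 X1 | Expr Atom; Atom -> * | X1 Y4; X1 -> *; X2 -> +; Y1 -> X1 X2; Y2 -> X2 Y3; Y3 -> X1 Expr; Y4 -> X2 X2

Introduce a nonterminal for each terminal appearing in a rule of length ≥ 2: X1 → *, X2 → +.
Binarize each right-hand side of length ≥ 3 by chaining fresh nonterminals (Y1, Y2, …): affected rules were Expr → X1 X1 X2; Expr → X1 X2 X1 Expr; Atom → X1 X2 X2.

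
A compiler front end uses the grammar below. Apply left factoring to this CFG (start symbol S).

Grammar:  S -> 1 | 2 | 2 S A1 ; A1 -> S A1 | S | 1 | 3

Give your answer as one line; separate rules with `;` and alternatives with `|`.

S -> 1 | 2 S'; A1 -> 1 | 3 | S A1'; S' -> ε | S A1; A1' -> A1 | ε

S has alternatives sharing prefix '2': factor to S → 2 S' with S' → ε | S A1.
A1 has alternatives sharing prefix 'S': factor to A1 → S A1' with A1' → A1 | ε.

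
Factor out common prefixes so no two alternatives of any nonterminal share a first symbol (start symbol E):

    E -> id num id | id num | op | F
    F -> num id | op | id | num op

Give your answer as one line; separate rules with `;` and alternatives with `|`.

E has alternatives sharing prefix 'id num': factor to E → id num E' with E' → id | ε.
F has alternatives sharing prefix 'num': factor to F → num F' with F' → id | op.

E -> op | F | id num E'; F -> op | id | num F'; E' -> id | epsilon; F' -> id | op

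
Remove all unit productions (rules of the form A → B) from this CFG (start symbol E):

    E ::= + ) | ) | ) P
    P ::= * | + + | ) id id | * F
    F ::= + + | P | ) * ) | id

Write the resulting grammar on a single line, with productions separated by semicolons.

Unit pairs: F ⇒* {P}.
Replace each nonterminal's rules with the union of the non-unit rules of every nonterminal it unit-derives.

E ::= + ) | ) | ) P; P ::= * | + + | ) id id | * F; F ::= + + | ) * ) | id | * | ) id id | * F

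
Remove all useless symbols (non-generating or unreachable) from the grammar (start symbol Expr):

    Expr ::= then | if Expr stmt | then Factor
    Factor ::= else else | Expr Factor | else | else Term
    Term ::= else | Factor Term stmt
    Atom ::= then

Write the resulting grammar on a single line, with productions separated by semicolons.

Generating nonterminals: {Atom, Expr, Factor, Term}.
Reachable from Expr after that: {Expr, Factor, Term}.
Removed useless symbols: {Atom} and every production mentioning them.

Expr ::= then | if Expr stmt | then Factor; Factor ::= else else | Expr Factor | else | else Term; Term ::= else | Factor Term stmt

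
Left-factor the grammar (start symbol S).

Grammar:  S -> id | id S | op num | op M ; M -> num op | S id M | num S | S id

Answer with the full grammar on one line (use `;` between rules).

S -> id S' | op S''; M -> S id M' | num M''; S' -> epsilon | S; S'' -> num | M; M' -> M | epsilon; M'' -> op | S

S has alternatives sharing prefix 'id': factor to S → id S' with S' → ε | S.
S has alternatives sharing prefix 'op': factor to S → op S'' with S'' → num | M.
M has alternatives sharing prefix 'S id': factor to M → S id M' with M' → M | ε.
M has alternatives sharing prefix 'num': factor to M → num M'' with M'' → op | S.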